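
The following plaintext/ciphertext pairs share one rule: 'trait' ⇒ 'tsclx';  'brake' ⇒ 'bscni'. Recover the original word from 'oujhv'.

In trait: t→t is +0, r→s is +1, a→c is +2, i→l is +3 — the shift increases by 1 each position. Letter i (0-indexed) is shifted by i+0, so successive shifts are 0, 1, 2, ….
Undoing it on oujhv: o−0=o, u−1=t, j−2=h, h−3=e, v−4=r.

other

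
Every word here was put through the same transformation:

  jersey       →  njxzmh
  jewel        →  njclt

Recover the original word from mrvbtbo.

In jersey: j→n is +4, e→j is +5, r→x is +6, s→z is +7 — the shift increases by 1 each position. Each letter shifts forward by (position + 4), i.e. 4, 5, 6, … — the shift grows by one for each successive letter.
Undoing it on mrvbtbo: m−4=i, r−5=m, v−6=p, b−7=u, t−8=l, b−9=s, o−10=e.

impulse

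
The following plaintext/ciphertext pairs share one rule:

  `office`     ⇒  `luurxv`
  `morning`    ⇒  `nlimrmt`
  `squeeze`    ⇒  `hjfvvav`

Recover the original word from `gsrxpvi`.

thicker

Each pair mirrors across the alphabet (o↔l, f↔u, f↔u): positions sum to 25. Letters are reflected about the middle of the alphabet (position → 25−position): Atbash.
Reversing it on gsrxpvi: g↔t, s↔h, r↔i, x↔c, p↔k, v↔e, i↔r.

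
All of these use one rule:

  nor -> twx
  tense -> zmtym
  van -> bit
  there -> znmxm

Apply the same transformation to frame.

The shift depends on letter class: consonant n→t is +6, but vowel o→w is +8. Vowels shift forward by 8 and consonants shift forward by 6.
For frame: f(cons)+6=l, r(cons)+6=x, a(vowel)+8=i, m(cons)+6=s, e(vowel)+8=m.

lxism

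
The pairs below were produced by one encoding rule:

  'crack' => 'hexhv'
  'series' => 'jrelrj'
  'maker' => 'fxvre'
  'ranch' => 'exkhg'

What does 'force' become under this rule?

c(2)→h(7) and r(17)→e(4) fit y≡5x+23 (mod 26); the inverse of 5 mod 26 is 21. Treating letters as 0–25, the rule is x ↦ 5x + 23 (mod 26).
For force: f(5)→5·5+23≡22=w; o(14)→5·14+23≡15=p; r(17)→5·17+23≡4=e; c(2)→5·2+23≡7=h; e(4)→5·4+23≡17=r (all mod 26).

wpehr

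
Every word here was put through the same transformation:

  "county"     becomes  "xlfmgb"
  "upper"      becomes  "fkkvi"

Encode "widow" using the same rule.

drwld

Each letter is replaced by its mirror in the alphabet: a↔z, b↔y, c↔x, and so on (the Atbash cipher).
On widow: w↔d, i↔r, d↔w, o↔l, w↔d.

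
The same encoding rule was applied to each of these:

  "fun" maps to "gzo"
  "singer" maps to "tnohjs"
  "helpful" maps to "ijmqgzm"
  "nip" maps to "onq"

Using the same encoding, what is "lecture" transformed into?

mjduzsj

The shift depends on letter class: consonant f→g is +1, but vowel u→z is +5. Two shifts are in play — +5 for a/e/i/o/u, +1 for every other letter.
For lecture: l(cons)+1=m, e(vowel)+5=j, c(cons)+1=d, t(cons)+1=u, u(vowel)+5=z, r(cons)+1=s, e(vowel)+5=j.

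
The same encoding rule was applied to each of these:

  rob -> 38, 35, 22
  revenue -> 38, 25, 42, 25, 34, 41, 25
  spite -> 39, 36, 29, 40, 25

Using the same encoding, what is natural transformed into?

The number is (letter's place in the alphabet, a=1) + 20.
Applying it to natural: n=14→34, a=1→21, t=20→40, u=21→41, r=18→38, a=1→21, l=12→32.

34, 21, 40, 41, 38, 21, 32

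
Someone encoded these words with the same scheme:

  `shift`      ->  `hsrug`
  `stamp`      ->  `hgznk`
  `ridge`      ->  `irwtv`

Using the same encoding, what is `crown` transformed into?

Each pair mirrors across the alphabet (s↔h, h↔s, i↔r): positions sum to 25. Each letter is replaced by its mirror in the alphabet: a↔z, b↔y, c↔x, and so on (the Atbash cipher).
For crown: c↔x, r↔i, o↔l, w↔d, n↔m.

xildm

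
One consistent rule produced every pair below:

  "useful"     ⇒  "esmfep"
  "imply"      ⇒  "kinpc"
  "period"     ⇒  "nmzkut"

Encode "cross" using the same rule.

u(20)→e(4) and s(18)→s(18) fit y≡19x+14 (mod 26); the inverse of 19 mod 26 is 11. This is an affine cipher: with a=0,…,z=25, each position x becomes (19x+14) mod 26.
Applying it to cross: c(2)→19·2+14≡0=a; r(17)→19·17+14≡25=z; o(14)→19·14+14≡20=u; s(18)→19·18+14≡18=s; s(18)→19·18+14≡18=s (all mod 26).

azuss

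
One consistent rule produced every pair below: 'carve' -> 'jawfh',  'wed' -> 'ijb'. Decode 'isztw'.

The output letters match the input read backwards, each shifted +5: carve reversed is evrac. The word is reversed, then every letter is shifted forward by 5.
Decoding isztw: shift back: i−5=d, s−5=n, z−5=u, t−5=o, w−5=r → dnuor; then reverse → round.

round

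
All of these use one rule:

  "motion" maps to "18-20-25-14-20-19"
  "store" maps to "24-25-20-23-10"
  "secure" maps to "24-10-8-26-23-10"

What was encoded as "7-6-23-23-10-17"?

barrel

m is letter #13 and maps to 18: an offset of 5. Letters become their 1-based position plus 5 (so a→6, b→7, …).
Reversing it on 7-6-23-23-10-17: 7→(7−5)÷1=2=b, 6→(6−5)÷1=1=a, 23→(23−5)÷1=18=r, 23→(23−5)÷1=18=r, 10→(10−5)÷1=5=e, 17→(17−5)÷1=12=l.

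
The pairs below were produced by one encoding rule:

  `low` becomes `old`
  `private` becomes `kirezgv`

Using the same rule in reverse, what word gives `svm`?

hen

Each pair mirrors across the alphabet (l↔o, o↔l, w↔d): positions sum to 25. This is the alphabet-reversal cipher (Atbash): a becomes z, b becomes y, etc.
Undoing it on svm: s↔h, v↔e, m↔n.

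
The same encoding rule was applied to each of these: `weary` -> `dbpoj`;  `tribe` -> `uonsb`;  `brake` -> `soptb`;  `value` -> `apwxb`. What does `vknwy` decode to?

child

w(22)→d(3) and e(4)→b(1) fit y≡3x+15 (mod 26); the inverse of 3 mod 26 is 9. This is an affine cipher: with a=0,…,z=25, each position x becomes (3x+15) mod 26.
Decoding vknwy: v(21)→9·(21−15)≡2=c; k(10)→9·(10−15)≡7=h; n(13)→9·(13−15)≡8=i; w(22)→9·(22−15)≡11=l; y(24)→9·(24−15)≡3=d (all mod 26).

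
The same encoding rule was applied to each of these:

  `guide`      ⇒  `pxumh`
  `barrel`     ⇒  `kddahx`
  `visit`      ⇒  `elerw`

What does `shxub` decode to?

Shifts by position in guide: pos 0: g→p (+9), pos 1: u→x (+3), pos 2: i→u (+12), pos 3: d→m (+9), pos 4: e→h (+3) — repeating every 3. It's a Vigenère-style cipher with numeric key [9,3,12]: position i shifts by key[i mod 3].
Undoing it on shxub: s−9=j, h−3=e, x−12=l, u−9=l, b−3=y.

jelly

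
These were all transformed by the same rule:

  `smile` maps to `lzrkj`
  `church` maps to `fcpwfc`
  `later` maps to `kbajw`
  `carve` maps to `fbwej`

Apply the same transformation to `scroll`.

lfwdkk

Treating letters as 0–25, the rule is x ↦ 15x + 1 (mod 26).
Applying it to scroll: s(18)→15·18+1≡11=l; c(2)→15·2+1≡5=f; r(17)→15·17+1≡22=w; o(14)→15·14+1≡3=d; l(11)→15·11+1≡10=k; l(11)→15·11+1≡10=k (all mod 26).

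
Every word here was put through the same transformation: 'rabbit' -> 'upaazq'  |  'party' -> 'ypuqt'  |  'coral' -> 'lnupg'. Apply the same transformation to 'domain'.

This is an affine cipher: with a=0,…,z=25, each position x becomes (11x+15) mod 26.
On domain: d(3)→11·3+15≡22=w; o(14)→11·14+15≡13=n; m(12)→11·12+15≡17=r; a(0)→11·0+15≡15=p; i(8)→11·8+15≡25=z; n(13)→11·13+15≡2=c (all mod 26).

wnrpzc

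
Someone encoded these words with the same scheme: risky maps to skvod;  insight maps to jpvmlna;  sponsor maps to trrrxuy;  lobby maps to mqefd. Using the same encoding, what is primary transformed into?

In risky: r→s is +1, i→k is +2, s→v is +3, k→o is +4 — the shift increases by 1 each position. The shift increases by 1 at each position, starting from +1: 1, 2, 3, ….
On primary: p+1=q, r+2=t, i+3=l, m+4=q, a+5=f, r+6=x, y+7=f.

qtlqfxf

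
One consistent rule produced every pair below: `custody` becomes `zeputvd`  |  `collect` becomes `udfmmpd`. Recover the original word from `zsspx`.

The output letters match the input read backwards, each shifted +1: custody reversed is ydotsuc. The word is reversed, then every letter is shifted forward by 1.
Undoing it on zsspx: shift back: z−1=y, s−1=r, s−1=r, p−1=o, x−1=w → yrrow; then reverse → worry.

worry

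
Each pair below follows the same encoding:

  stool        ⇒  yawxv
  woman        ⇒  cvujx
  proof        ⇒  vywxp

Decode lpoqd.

Letter i (0-indexed) is shifted by i+6, so successive shifts are 6, 7, 8, ….
Undoing it on lpoqd: l−6=f, p−7=i, o−8=g, q−9=h, d−10=t.

fight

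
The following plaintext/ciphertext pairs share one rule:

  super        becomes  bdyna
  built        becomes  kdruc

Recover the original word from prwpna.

Compare letters: s→b is +9, u→d is +9, p→y is +9 — a constant shift. Every letter moves 9 places later in the alphabet, wrapping around z→a.
Decoding prwpna: p−9=g, r−9=i, w−9=n, p−9=g, n−9=e, a−9=r.

ginger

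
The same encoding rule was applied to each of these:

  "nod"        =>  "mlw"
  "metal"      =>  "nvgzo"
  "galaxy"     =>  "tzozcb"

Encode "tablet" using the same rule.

gzyovg

Each pair mirrors across the alphabet (n↔m, o↔l, d↔w): positions sum to 25. This is the alphabet-reversal cipher (Atbash): a becomes z, b becomes y, etc.
On tablet: t↔g, a↔z, b↔y, l↔o, e↔v, t↔g.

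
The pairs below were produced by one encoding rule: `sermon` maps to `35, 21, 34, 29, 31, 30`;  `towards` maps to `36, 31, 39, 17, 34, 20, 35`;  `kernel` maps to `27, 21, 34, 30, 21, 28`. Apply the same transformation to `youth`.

s is letter #19 and maps to 35: an offset of 16. The number is (letter's place in the alphabet, a=1) + 16.
Applying it to youth: y=25→41, o=15→31, u=21→37, t=20→36, h=8→24.

41, 31, 37, 36, 24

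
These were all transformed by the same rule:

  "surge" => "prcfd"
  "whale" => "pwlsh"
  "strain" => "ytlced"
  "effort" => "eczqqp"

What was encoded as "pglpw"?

The output letters match the input read backwards, each shifted +11: surge reversed is egrus. The word is reversed, then every letter is shifted forward by 11.
Reversing it on pglpw: shift back: p−11=e, g−11=v, l−11=a, p−11=e, w−11=l → evael; then reverse → leave.

leave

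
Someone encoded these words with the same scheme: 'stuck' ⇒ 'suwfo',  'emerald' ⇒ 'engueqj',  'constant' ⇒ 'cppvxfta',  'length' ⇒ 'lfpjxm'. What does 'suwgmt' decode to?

studio

In stuck: s→s is +0, t→u is +1, u→w is +2, c→f is +3 — the shift increases by 1 each position. Letter i (0-indexed) is shifted by i+0, so successive shifts are 0, 1, 2, ….
Undoing it on suwgmt: s−0=s, u−1=t, w−2=u, g−3=d, m−4=i, t−5=o.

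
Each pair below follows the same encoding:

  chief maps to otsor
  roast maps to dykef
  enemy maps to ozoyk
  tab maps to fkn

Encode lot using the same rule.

The shift depends on letter class: consonant c→o is +12, but vowel i→s is +10. Two shifts are in play — +10 for a/e/i/o/u, +12 for every other letter.
For lot: l(cons)+12=x, o(vowel)+10=y, t(cons)+12=f.

xyf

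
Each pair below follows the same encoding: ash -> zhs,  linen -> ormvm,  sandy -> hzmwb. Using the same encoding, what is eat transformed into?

Each pair mirrors across the alphabet (a↔z, s↔h, h↔s): positions sum to 25. This is the alphabet-reversal cipher (Atbash): a becomes z, b becomes y, etc.
Applying it to eat: e↔v, a↔z, t↔g.

vzg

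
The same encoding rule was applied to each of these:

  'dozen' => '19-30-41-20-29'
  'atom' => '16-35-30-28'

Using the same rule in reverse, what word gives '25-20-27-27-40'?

jelly

d is letter #4 and maps to 19: an offset of 15. Letters become their 1-based position plus 15 (so a→16, b→17, …).
Reversing it on 25-20-27-27-40: 25→(25−15)÷1=10=j, 20→(20−15)÷1=5=e, 27→(27−15)÷1=12=l, 27→(27−15)÷1=12=l, 40→(40−15)÷1=25=y.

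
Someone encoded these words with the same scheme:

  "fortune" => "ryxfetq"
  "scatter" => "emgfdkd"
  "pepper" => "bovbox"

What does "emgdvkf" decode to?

scarlet

Shifts by position in fortune: pos 0: f→r (+12), pos 1: o→y (+10), pos 2: r→x (+6), pos 3: t→f (+12), pos 4: u→e (+10), pos 5: n→t (+6) — repeating every 3. It's a Vigenère-style cipher with numeric key [12,10,6]: position i shifts by key[i mod 3].
Decoding emgdvkf: e−12=s, m−10=c, g−6=a, d−12=r, v−10=l, k−6=e, f−12=t.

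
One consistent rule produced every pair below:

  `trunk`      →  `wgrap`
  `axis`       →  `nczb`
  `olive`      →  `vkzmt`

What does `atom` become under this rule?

nwvf

t(19)→w(22) and r(17)→g(6) fit y≡21x+13 (mod 26); the inverse of 21 mod 26 is 5. Each letter's alphabet position (a=0..z=25) is mapped through 21·x+13 mod 26 — an affine cipher.
On atom: a(0)→21·0+13≡13=n; t(19)→21·19+13≡22=w; o(14)→21·14+13≡21=v; m(12)→21·12+13≡5=f (all mod 26).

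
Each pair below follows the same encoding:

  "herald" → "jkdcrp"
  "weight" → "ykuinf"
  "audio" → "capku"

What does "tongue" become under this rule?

The shifts repeat in a cycle of length 3: positions 0,1,… shift by +2, +6, +12, then the pattern repeats.
For tongue: t+2=v, o+6=u, n+12=z, g+2=i, u+6=a, e+12=q.

vuziaq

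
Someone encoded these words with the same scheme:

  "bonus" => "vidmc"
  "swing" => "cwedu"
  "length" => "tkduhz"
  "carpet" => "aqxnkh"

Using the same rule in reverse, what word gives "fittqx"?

b(1)→v(21) and o(14)→i(8) fit y≡5x+16 (mod 26); the inverse of 5 mod 26 is 21. Each letter's alphabet position (a=0..z=25) is mapped through 5·x+16 mod 26 — an affine cipher.
Reversing it on fittqx: f(5)→21·(5−16)≡3=d; i(8)→21·(8−16)≡14=o; t(19)→21·(19−16)≡11=l; t(19)→21·(19−16)≡11=l; q(16)→21·(16−16)≡0=a; x(23)→21·(23−16)≡17=r (all mod 26).

dollar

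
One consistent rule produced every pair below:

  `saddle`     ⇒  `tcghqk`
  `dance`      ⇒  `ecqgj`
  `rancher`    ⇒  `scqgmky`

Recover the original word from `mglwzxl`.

In saddle: s→t is +1, a→c is +2, d→g is +3, d→h is +4 — the shift increases by 1 each position. Letter i (0-indexed) is shifted by i+1, so successive shifts are 1, 2, 3, ….
Decoding mglwzxl: m−1=l, g−2=e, l−3=i, w−4=s, z−5=u, x−6=r, l−7=e.

leisure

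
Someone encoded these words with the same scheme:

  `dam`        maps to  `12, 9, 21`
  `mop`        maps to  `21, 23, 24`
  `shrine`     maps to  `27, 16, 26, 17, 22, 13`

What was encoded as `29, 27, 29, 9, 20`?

usual

Each letter is replaced by its alphabet position (a=1..z=26) + 8.
Decoding 29, 27, 29, 9, 20: 29→(29−8)÷1=21=u, 27→(27−8)÷1=19=s, 29→(29−8)÷1=21=u, 9→(9−8)÷1=1=a, 20→(20−8)÷1=12=l.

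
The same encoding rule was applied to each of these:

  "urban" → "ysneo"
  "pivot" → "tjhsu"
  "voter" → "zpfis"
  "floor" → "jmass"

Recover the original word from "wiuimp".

shield

The shifts repeat in a cycle of length 3: positions 0,1,… shift by +4, +1, +12, then the pattern repeats.
Reversing it on wiuimp: w−4=s, i−1=h, u−12=i, i−4=e, m−1=l, p−12=d.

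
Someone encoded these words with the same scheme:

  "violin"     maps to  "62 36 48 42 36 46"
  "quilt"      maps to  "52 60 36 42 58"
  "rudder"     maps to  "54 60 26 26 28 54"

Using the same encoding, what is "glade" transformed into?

32 42 20 26 28

v(#22)→62 and i(#9)→36: differences scale by 2, so n = 2·pos + 18. The formula is n = 2×(alphabet index, a=1) + 18.
For glade: g=7→32, l=12→42, a=1→20, d=4→26, e=5→28.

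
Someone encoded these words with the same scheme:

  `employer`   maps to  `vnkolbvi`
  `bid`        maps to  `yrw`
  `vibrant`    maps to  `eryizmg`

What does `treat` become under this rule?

givzg

Each pair mirrors across the alphabet (e↔v, m↔n, p↔k): positions sum to 25. Letters are reflected about the middle of the alphabet (position → 25−position): Atbash.
On treat: t↔g, r↔i, e↔v, a↔z, t↔g.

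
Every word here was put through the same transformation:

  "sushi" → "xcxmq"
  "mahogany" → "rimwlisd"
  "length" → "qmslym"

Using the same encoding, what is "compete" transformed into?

The shift depends on letter class: consonant s→x is +5, but vowel u→c is +8. The rule splits by letter class: vowels +8, consonants +5.
For compete: c(cons)+5=h, o(vowel)+8=w, m(cons)+5=r, p(cons)+5=u, e(vowel)+8=m, t(cons)+5=y, e(vowel)+8=m.

hwrumym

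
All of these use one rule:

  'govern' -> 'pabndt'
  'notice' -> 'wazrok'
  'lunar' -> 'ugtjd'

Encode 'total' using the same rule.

cazjx

Shifts by position in govern: pos 0: g→p (+9), pos 1: o→a (+12), pos 2: v→b (+6), pos 3: e→n (+9), pos 4: r→d (+12), pos 5: n→t (+6) — repeating every 3. It's a Vigenère-style cipher with numeric key [9,12,6]: position i shifts by key[i mod 3].
Applying it to total: t+9=c, o+12=a, t+6=z, a+9=j, l+12=x.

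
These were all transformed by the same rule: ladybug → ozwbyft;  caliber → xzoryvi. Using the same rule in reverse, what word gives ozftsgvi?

Each pair mirrors across the alphabet (l↔o, a↔z, d↔w): positions sum to 25. Letters are reflected about the middle of the alphabet (position → 25−position): Atbash.
Undoing it on ozftsgvi: o↔l, z↔a, f↔u, t↔g, s↔h, g↔t, v↔e, i↔r.

laughter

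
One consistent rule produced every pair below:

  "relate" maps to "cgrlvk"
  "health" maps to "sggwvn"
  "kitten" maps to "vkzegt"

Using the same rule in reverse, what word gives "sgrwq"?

Shifts by position in relate: pos 0: r→c (+11), pos 1: e→g (+2), pos 2: l→r (+6), pos 3: a→l (+11), pos 4: t→v (+2), pos 5: e→k (+6) — repeating every 3. It's a Vigenère-style cipher with numeric key [11,2,6]: position i shifts by key[i mod 3].
Reversing it on sgrwq: s−11=h, g−2=e, r−6=l, w−11=l, q−2=o.

hello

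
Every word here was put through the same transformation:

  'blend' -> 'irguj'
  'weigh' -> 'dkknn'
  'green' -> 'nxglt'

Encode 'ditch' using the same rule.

Shifts by position in blend: pos 0: b→i (+7), pos 1: l→r (+6), pos 2: e→g (+2), pos 3: n→u (+7), pos 4: d→j (+6) — repeating every 3. The shifts repeat in a cycle of length 3: positions 0,1,… shift by +7, +6, +2, then the pattern repeats.
For ditch: d+7=k, i+6=o, t+2=v, c+7=j, h+6=n.

kovjn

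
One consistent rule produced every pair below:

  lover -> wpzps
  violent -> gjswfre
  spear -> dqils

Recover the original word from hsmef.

Shifts by position in lover: pos 0: l→w (+11), pos 1: o→p (+1), pos 2: v→z (+4), pos 3: e→p (+11), pos 4: r→s (+1) — repeating every 3. It's a Vigenère-style cipher with numeric key [11,1,4]: position i shifts by key[i mod 3].
Reversing it on hsmef: h−11=w, s−1=r, m−4=i, e−11=t, f−1=e.

write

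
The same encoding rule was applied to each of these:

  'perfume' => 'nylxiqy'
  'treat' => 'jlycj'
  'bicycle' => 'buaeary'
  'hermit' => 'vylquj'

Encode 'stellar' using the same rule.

p(15)→n(13) and e(4)→y(24) fit y≡25x+2 (mod 26); the inverse of 25 mod 26 is 25. This is an affine cipher: with a=0,…,z=25, each position x becomes (25x+2) mod 26.
For stellar: s(18)→25·18+2≡10=k; t(19)→25·19+2≡9=j; e(4)→25·4+2≡24=y; l(11)→25·11+2≡17=r; l(11)→25·11+2≡17=r; a(0)→25·0+2≡2=c; r(17)→25·17+2≡11=l (all mod 26).

kjyrrcl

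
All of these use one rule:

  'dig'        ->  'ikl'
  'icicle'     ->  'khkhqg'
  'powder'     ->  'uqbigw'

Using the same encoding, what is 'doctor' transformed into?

iqhyqw

The shift depends on letter class: consonant d→i is +5, but vowel i→k is +2. Vowels shift forward by 2 and consonants shift forward by 5.
On doctor: d(cons)+5=i, o(vowel)+2=q, c(cons)+5=h, t(cons)+5=y, o(vowel)+2=q, r(cons)+5=w.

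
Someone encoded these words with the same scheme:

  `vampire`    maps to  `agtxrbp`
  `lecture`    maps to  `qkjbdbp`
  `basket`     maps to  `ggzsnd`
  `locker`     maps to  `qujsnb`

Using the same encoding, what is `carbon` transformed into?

hgyjxx

Letter i (0-indexed) is shifted by i+5, so successive shifts are 5, 6, 7, ….
Applying it to carbon: c+5=h, a+6=g, r+7=y, b+8=j, o+9=x, n+10=x.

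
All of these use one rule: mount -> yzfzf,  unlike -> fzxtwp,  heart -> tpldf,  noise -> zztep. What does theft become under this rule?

Two shifts are in play — +11 for a/e/i/o/u, +12 for every other letter.
For theft: t(cons)+12=f, h(cons)+12=t, e(vowel)+11=p, f(cons)+12=r, t(cons)+12=f.

ftprf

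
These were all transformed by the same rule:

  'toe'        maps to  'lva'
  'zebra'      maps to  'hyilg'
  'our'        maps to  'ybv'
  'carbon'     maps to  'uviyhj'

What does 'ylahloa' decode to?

theater

The output letters match the input read backwards, each shifted +7: toe reversed is eot. Read the word backwards and shift each letter +7.
Reversing it on ylahloa: shift back: y−7=r, l−7=e, a−7=t, h−7=a, l−7=e, o−7=h, a−7=t → retaeht; then reverse → theater.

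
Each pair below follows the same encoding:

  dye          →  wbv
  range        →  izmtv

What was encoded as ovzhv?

lease

Each pair mirrors across the alphabet (d↔w, y↔b, e↔v): positions sum to 25. Each letter is replaced by its mirror in the alphabet: a↔z, b↔y, c↔x, and so on (the Atbash cipher).
Reversing it on ovzhv: o↔l, v↔e, z↔a, h↔s, v↔e.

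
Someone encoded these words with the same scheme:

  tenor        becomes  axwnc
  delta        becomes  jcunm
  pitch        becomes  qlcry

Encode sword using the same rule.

maxfb

Read the word backwards and shift each letter +9.
For sword: reverse → drows; then shift: d+9=m, r+9=a, o+9=x, w+9=f, s+9=b.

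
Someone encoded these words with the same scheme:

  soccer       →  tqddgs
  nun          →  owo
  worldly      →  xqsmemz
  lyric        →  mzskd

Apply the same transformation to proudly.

Two shifts are in play — +2 for a/e/i/o/u, +1 for every other letter.
Applying it to proudly: p(cons)+1=q, r(cons)+1=s, o(vowel)+2=q, u(vowel)+2=w, d(cons)+1=e, l(cons)+1=m, y(cons)+1=z.

qsqwemz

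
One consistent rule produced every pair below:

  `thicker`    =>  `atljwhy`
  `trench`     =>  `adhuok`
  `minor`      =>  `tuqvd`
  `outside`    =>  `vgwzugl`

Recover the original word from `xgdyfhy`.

quarter

It's a Vigenère-style cipher with numeric key [7,12,3]: position i shifts by key[i mod 3].
Reversing it on xgdyfhy: x−7=q, g−12=u, d−3=a, y−7=r, f−12=t, h−3=e, y−7=r.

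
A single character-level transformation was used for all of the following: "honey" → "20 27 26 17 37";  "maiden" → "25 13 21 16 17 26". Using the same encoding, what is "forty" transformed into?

h is letter #8 and maps to 20: an offset of 12. Each letter is replaced by its alphabet position (a=1..z=26) + 12.
For forty: f=6→18, o=15→27, r=18→30, t=20→32, y=25→37.

18 27 30 32 37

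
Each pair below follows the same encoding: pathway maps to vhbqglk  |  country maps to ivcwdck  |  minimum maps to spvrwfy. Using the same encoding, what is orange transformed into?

uyiwqp

Letter i (0-indexed) is shifted by i+6, so successive shifts are 6, 7, 8, ….
Applying it to orange: o+6=u, r+7=y, a+8=i, n+9=w, g+10=q, e+11=p.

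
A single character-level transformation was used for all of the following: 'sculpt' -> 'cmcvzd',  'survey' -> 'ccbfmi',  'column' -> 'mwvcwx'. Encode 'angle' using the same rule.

The shift depends on letter class: consonant s→c is +10, but vowel u→c is +8. Two shifts are in play — +8 for a/e/i/o/u, +10 for every other letter.
For angle: a(vowel)+8=i, n(cons)+10=x, g(cons)+10=q, l(cons)+10=v, e(vowel)+8=m.

ixqvm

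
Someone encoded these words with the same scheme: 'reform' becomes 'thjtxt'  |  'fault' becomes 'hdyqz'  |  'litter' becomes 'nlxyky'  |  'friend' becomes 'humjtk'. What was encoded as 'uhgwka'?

secret

In reform: r→t is +2, e→h is +3, f→j is +4, o→t is +5 — the shift increases by 1 each position. Each letter shifts forward by (position + 2), i.e. 2, 3, 4, … — the shift grows by one for each successive letter.
Undoing it on uhgwka: u−2=s, h−3=e, g−4=c, w−5=r, k−6=e, a−7=t.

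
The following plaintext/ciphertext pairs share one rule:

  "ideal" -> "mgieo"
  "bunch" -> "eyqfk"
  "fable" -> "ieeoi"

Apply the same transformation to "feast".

iievw

The shift depends on letter class: consonant d→g is +3, but vowel i→m is +4. The rule splits by letter class: vowels +4, consonants +3.
For feast: f(cons)+3=i, e(vowel)+4=i, a(vowel)+4=e, s(cons)+3=v, t(cons)+3=w.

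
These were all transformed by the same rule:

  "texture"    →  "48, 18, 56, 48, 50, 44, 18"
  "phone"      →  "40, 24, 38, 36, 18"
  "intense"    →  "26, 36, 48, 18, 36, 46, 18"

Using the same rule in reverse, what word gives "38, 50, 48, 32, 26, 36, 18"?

With a=1..z=26, the number is 2·pos + 8.
Decoding 38, 50, 48, 32, 26, 36, 18: 38→(38−8)÷2=15=o, 50→(50−8)÷2=21=u, 48→(48−8)÷2=20=t, 32→(32−8)÷2=12=l, 26→(26−8)÷2=9=i, 36→(36−8)÷2=14=n, 18→(18−8)÷2=5=e.

outline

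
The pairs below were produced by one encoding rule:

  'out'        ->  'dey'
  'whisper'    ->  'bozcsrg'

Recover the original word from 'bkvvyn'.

The output letters match the input read backwards, each shifted +10: out reversed is tuo. Read the word backwards and shift each letter +10.
Decoding bkvvyn: shift back: b−10=r, k−10=a, v−10=l, v−10=l, y−10=o, n−10=d → rallod; then reverse → dollar.

dollar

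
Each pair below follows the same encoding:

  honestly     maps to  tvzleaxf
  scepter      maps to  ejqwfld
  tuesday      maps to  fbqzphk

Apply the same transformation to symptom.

efywfvy

Shifts by position in honestly: pos 0: h→t (+12), pos 1: o→v (+7), pos 2: n→z (+12), pos 3: e→l (+7) — repeating every 2. It's a Vigenère-style cipher with numeric key [12,7]: position i shifts by key[i mod 2].
Applying it to symptom: s+12=e, y+7=f, m+12=y, p+7=w, t+12=f, o+7=v, m+12=y.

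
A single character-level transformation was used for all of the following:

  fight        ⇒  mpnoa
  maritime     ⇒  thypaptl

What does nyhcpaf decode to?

gravity

Compare letters: f→m is +7, i→p is +7, g→n is +7 — a constant shift. It's a constant shift of +7 (ROT7).
Undoing it on nyhcpaf: n−7=g, y−7=r, h−7=a, c−7=v, p−7=i, a−7=t, f−7=y.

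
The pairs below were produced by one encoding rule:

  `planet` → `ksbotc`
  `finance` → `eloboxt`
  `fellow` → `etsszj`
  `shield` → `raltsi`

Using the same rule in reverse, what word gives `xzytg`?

p(15)→k(10) and l(11)→s(18) fit y≡11x+1 (mod 26); the inverse of 11 mod 26 is 19. This is an affine cipher: with a=0,…,z=25, each position x becomes (11x+1) mod 26.
Undoing it on xzytg: x(23)→19·(23−1)≡2=c; z(25)→19·(25−1)≡14=o; y(24)→19·(24−1)≡21=v; t(19)→19·(19−1)≡4=e; g(6)→19·(6−1)≡17=r (all mod 26).

cover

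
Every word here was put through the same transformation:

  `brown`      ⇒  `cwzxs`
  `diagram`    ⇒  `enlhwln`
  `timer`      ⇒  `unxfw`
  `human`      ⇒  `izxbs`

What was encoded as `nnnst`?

The shifts repeat in a cycle of length 3: positions 0,1,… shift by +1, +5, +11, then the pattern repeats.
Undoing it on nnnst: n−1=m, n−5=i, n−11=c, s−1=r, t−5=o.

micro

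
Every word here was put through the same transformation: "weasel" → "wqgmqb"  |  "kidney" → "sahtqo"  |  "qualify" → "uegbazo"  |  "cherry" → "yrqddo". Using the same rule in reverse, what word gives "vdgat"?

w(22)→w(22) and e(4)→q(16) fit y≡9x+6 (mod 26); the inverse of 9 mod 26 is 3. This is an affine cipher: with a=0,…,z=25, each position x becomes (9x+6) mod 26.
Undoing it on vdgat: v(21)→3·(21−6)≡19=t; d(3)→3·(3−6)≡17=r; g(6)→3·(6−6)≡0=a; a(0)→3·(0−6)≡8=i; t(19)→3·(19−6)≡13=n (all mod 26).

train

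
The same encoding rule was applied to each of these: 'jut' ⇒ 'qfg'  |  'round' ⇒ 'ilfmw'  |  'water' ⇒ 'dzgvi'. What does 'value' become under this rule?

Letters are reflected about the middle of the alphabet (position → 25−position): Atbash.
Applying it to value: v↔e, a↔z, l↔o, u↔f, e↔v.

ezofv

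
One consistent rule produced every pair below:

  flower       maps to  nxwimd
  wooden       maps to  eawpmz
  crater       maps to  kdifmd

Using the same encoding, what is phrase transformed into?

xtzmaq

Shifts by position in flower: pos 0: f→n (+8), pos 1: l→x (+12), pos 2: o→w (+8), pos 3: w→i (+12) — repeating every 2. A repeating key of period 2 is used — shifts +8, +12 over and over.
For phrase: p+8=x, h+12=t, r+8=z, a+12=m, s+8=a, e+12=q.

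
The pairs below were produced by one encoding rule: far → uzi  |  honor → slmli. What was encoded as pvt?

keg

Each pair mirrors across the alphabet (f↔u, a↔z, r↔i): positions sum to 25. This is the alphabet-reversal cipher (Atbash): a becomes z, b becomes y, etc.
Decoding pvt: p↔k, v↔e, t↔g.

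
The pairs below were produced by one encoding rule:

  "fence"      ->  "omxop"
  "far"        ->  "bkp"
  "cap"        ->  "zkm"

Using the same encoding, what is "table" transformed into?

The output letters match the input read backwards, each shifted +10: fence reversed is ecnef. Read the word backwards and shift each letter +10.
On table: reverse → elbat; then shift: e+10=o, l+10=v, b+10=l, a+10=k, t+10=d.

ovlkd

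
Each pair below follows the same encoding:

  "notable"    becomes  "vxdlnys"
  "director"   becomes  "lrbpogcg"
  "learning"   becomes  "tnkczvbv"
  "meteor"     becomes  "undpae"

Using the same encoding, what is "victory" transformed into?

In notable: n→v is +8, o→x is +9, t→d is +10, a→l is +11 — the shift increases by 1 each position. Letter i (0-indexed) is shifted by i+8, so successive shifts are 8, 9, 10, ….
On victory: v+8=d, i+9=r, c+10=m, t+11=e, o+12=a, r+13=e, y+14=m.

drmeaem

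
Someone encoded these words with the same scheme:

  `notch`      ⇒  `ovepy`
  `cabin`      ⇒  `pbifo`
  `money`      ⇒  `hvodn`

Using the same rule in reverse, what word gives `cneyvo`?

python

n(13)→o(14) and o(14)→v(21) fit y≡7x+1 (mod 26); the inverse of 7 mod 26 is 15. Each letter's alphabet position (a=0..z=25) is mapped through 7·x+1 mod 26 — an affine cipher.
Undoing it on cneyvo: c(2)→15·(2−1)≡15=p; n(13)→15·(13−1)≡24=y; e(4)→15·(4−1)≡19=t; y(24)→15·(24−1)≡7=h; v(21)→15·(21−1)≡14=o; o(14)→15·(14−1)≡13=n (all mod 26).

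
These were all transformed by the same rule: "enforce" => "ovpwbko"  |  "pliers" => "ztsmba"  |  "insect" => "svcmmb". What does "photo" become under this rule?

zpyby

A repeating key of period 2 is used — shifts +10, +8 over and over.
For photo: p+10=z, h+8=p, o+10=y, t+8=b, o+10=y.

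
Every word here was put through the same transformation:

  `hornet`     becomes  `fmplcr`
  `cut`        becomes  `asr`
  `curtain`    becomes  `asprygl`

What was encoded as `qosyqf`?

Each letter is shifted forward by 24 in the alphabet (a Caesar shift of +24).
Decoding qosyqf: q−24=s, o−24=q, s−24=u, y−24=a, q−24=s, f−24=h.

squash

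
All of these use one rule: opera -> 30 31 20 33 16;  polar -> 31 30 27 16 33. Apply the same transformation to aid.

16 24 19

o is letter #15 and maps to 30: an offset of 15. Each letter is replaced by its alphabet position (a=1..z=26) + 15.
On aid: a=1→16, i=9→24, d=4→19.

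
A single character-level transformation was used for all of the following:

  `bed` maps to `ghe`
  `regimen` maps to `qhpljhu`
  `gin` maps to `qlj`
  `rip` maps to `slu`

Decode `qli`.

The output letters match the input read backwards, each shifted +3: bed reversed is deb. Two steps: reverse the string, then apply a Caesar shift of +3.
Undoing it on qli: shift back: q−3=n, l−3=i, i−3=f → nif; then reverse → fin.

fin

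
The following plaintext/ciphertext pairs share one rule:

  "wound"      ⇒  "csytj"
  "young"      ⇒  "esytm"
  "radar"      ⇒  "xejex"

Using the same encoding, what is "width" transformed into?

cmjzn

The shift depends on letter class: consonant w→c is +6, but vowel o→s is +4. The rule splits by letter class: vowels +4, consonants +6.
On width: w(cons)+6=c, i(vowel)+4=m, d(cons)+6=j, t(cons)+6=z, h(cons)+6=n.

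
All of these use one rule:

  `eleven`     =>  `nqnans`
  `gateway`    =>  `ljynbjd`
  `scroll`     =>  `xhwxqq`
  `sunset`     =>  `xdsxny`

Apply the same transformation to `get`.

The shift depends on letter class: consonant l→q is +5, but vowel e→n is +9. Two shifts are in play — +9 for a/e/i/o/u, +5 for every other letter.
Applying it to get: g(cons)+5=l, e(vowel)+9=n, t(cons)+5=y.

lny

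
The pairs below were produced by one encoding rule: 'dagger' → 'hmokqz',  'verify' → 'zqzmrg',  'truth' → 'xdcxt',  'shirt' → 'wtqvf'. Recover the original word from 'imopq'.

eagle

The shifts repeat in a cycle of length 3: positions 0,1,… shift by +4, +12, +8, then the pattern repeats.
Reversing it on imopq: i−4=e, m−12=a, o−8=g, p−4=l, q−12=e.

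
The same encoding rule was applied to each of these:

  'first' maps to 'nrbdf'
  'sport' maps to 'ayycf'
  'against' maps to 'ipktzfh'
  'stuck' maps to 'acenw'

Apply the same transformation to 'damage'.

ljwlsr

Letter i (0-indexed) is shifted by i+8, so successive shifts are 8, 9, 10, ….
On damage: d+8=l, a+9=j, m+10=w, a+11=l, g+12=s, e+13=r.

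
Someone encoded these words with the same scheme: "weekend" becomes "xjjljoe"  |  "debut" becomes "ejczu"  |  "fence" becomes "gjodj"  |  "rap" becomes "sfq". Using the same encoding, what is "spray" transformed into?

tqsfz

The rule splits by letter class: vowels +5, consonants +1.
For spray: s(cons)+1=t, p(cons)+1=q, r(cons)+1=s, a(vowel)+5=f, y(cons)+1=z.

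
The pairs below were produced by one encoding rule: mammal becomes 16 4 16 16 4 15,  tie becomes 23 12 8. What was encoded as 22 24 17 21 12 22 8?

sunrise

Each letter is replaced by its alphabet position (a=1..z=26) + 3.
Reversing it on 22 24 17 21 12 22 8: 22→(22−3)÷1=19=s, 24→(24−3)÷1=21=u, 17→(17−3)÷1=14=n, 21→(21−3)÷1=18=r, 12→(12−3)÷1=9=i, 22→(22−3)÷1=19=s, 8→(8−3)÷1=5=e.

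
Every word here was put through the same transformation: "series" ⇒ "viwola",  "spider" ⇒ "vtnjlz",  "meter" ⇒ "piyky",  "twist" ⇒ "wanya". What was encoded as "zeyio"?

watch

The shift increases by 1 at each position, starting from +3: 3, 4, 5, ….
Reversing it on zeyio: z−3=w, e−4=a, y−5=t, i−6=c, o−7=h.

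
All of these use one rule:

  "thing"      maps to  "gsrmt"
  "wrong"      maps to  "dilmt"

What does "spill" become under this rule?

Each pair mirrors across the alphabet (t↔g, h↔s, i↔r): positions sum to 25. Each letter is replaced by its mirror in the alphabet: a↔z, b↔y, c↔x, and so on (the Atbash cipher).
For spill: s↔h, p↔k, i↔r, l↔o, l↔o.

hkroo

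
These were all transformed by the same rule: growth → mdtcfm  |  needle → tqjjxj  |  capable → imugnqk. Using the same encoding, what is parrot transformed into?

Shifts by position in growth: pos 0: g→m (+6), pos 1: r→d (+12), pos 2: o→t (+5), pos 3: w→c (+6), pos 4: t→f (+12), pos 5: h→m (+5) — repeating every 3. The shifts repeat in a cycle of length 3: positions 0,1,… shift by +6, +12, +5, then the pattern repeats.
Applying it to parrot: p+6=v, a+12=m, r+5=w, r+6=x, o+12=a, t+5=y.

vmwxay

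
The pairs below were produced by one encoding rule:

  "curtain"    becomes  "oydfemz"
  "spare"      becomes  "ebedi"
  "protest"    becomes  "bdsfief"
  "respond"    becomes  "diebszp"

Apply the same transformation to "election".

The shift depends on letter class: consonant c→o is +12, but vowel u→y is +4. Two shifts are in play — +4 for a/e/i/o/u, +12 for every other letter.
On election: e(vowel)+4=i, l(cons)+12=x, e(vowel)+4=i, c(cons)+12=o, t(cons)+12=f, i(vowel)+4=m, o(vowel)+4=s, n(cons)+12=z.

ixiofmsz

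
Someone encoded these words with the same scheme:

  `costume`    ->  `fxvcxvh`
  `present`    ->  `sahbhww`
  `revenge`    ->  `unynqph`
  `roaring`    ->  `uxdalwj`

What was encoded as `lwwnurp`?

Shifts by position in costume: pos 0: c→f (+3), pos 1: o→x (+9), pos 2: s→v (+3), pos 3: t→c (+9) — repeating every 2. A repeating key of period 2 is used — shifts +3, +9 over and over.
Decoding lwwnurp: l−3=i, w−9=n, w−3=t, n−9=e, u−3=r, r−9=i, p−3=m.

interim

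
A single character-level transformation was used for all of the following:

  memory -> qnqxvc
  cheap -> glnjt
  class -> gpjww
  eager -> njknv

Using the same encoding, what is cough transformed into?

gxdkl

The shift depends on letter class: consonant m→q is +4, but vowel e→n is +9. Two shifts are in play — +9 for a/e/i/o/u, +4 for every other letter.
Applying it to cough: c(cons)+4=g, o(vowel)+9=x, u(vowel)+9=d, g(cons)+4=k, h(cons)+4=l.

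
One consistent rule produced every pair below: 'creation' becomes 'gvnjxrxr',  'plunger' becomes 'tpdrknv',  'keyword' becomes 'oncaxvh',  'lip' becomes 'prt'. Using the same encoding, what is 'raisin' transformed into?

The shift depends on letter class: consonant c→g is +4, but vowel e→n is +9. The rule splits by letter class: vowels +9, consonants +4.
Applying it to raisin: r(cons)+4=v, a(vowel)+9=j, i(vowel)+9=r, s(cons)+4=w, i(vowel)+9=r, n(cons)+4=r.

vjrwrr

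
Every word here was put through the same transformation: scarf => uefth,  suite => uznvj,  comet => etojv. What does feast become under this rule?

hjfuv

The shift depends on letter class: consonant s→u is +2, but vowel a→f is +5. The rule splits by letter class: vowels +5, consonants +2.
For feast: f(cons)+2=h, e(vowel)+5=j, a(vowel)+5=f, s(cons)+2=u, t(cons)+2=v.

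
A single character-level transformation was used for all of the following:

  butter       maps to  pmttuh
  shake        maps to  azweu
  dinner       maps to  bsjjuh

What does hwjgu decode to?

range

b(1)→p(15) and u(20)→m(12) fit y≡19x+22 (mod 26); the inverse of 19 mod 26 is 11. This is an affine cipher: with a=0,…,z=25, each position x becomes (19x+22) mod 26.
Undoing it on hwjgu: h(7)→11·(7−22)≡17=r; w(22)→11·(22−22)≡0=a; j(9)→11·(9−22)≡13=n; g(6)→11·(6−22)≡6=g; u(20)→11·(20−22)≡4=e (all mod 26).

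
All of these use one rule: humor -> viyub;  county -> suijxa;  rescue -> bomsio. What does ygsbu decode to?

micro

h(7)→v(21) and u(20)→i(8) fit y≡11x+22 (mod 26); the inverse of 11 mod 26 is 19. This is an affine cipher: with a=0,…,z=25, each position x becomes (11x+22) mod 26.
Undoing it on ygsbu: y(24)→19·(24−22)≡12=m; g(6)→19·(6−22)≡8=i; s(18)→19·(18−22)≡2=c; b(1)→19·(1−22)≡17=r; u(20)→19·(20−22)≡14=o (all mod 26).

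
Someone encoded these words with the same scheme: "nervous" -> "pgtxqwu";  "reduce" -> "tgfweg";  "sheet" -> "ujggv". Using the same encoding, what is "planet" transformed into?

Compare letters: n→p is +2, e→g is +2, r→t is +2 — a constant shift. Every letter moves 2 places later in the alphabet, wrapping around z→a.
For planet: p+2=r, l+2=n, a+2=c, n+2=p, e+2=g, t+2=v.

rncpgv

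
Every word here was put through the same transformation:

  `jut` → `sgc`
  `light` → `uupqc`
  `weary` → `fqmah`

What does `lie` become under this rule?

uuq

The shift depends on letter class: consonant j→s is +9, but vowel u→g is +12. The rule splits by letter class: vowels +12, consonants +9.
Applying it to lie: l(cons)+9=u, i(vowel)+12=u, e(vowel)+12=q.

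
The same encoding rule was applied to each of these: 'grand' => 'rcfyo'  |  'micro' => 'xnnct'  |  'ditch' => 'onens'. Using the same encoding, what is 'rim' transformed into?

Two shifts are in play — +5 for a/e/i/o/u, +11 for every other letter.
On rim: r(cons)+11=c, i(vowel)+5=n, m(cons)+11=x.

cnx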